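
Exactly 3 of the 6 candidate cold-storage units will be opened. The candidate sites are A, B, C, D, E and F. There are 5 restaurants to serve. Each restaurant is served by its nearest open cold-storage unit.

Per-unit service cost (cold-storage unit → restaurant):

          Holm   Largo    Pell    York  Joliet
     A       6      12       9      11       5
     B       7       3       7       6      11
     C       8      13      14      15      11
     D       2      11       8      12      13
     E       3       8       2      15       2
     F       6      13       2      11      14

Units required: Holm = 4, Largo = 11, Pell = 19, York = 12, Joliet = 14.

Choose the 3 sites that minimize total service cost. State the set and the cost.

Choose B, D and E; total service cost 179.

With exactly 3 open, each restaurant uses its cheapest among the chosen.
{B, D, E}: Holm→D 2·4=8, Largo→B 3·11=33, Pell→E 2·19=38, York→B 6·12=72, Joliet→E 2·14=28. Service cost 179.
{A, B, E}: service cost 183
{B, C, E}: service cost 183
Among all 20 size-3 choices, {B, D, E} is lowest.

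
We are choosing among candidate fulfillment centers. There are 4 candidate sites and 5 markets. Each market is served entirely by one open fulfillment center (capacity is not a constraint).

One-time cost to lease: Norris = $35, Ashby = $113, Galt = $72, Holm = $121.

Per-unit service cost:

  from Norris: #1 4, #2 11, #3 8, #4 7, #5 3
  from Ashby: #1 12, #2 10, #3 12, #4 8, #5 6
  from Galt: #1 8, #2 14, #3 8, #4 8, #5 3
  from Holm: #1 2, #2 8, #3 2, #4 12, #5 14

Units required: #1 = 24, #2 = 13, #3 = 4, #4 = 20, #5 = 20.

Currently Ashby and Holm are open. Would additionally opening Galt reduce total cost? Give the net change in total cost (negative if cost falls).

No — net change +12 (cost rises by 12).

Current service cost with {Ashby, Holm}: 440.
Adding Galt: each market re-picks its cheapest; new service cost 380, saving 60.
Extra fixed cost: 72. Net change = 72 − 60 = 12.
(Totals: 674 → 686.)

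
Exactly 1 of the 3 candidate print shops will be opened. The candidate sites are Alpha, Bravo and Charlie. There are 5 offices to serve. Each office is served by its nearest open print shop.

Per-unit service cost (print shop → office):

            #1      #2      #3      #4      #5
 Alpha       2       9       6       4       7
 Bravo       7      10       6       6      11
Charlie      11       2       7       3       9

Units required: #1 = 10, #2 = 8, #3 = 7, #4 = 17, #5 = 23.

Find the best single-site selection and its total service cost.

With exactly 1 open, each office uses its cheapest among the chosen.
{Alpha}: #1→Alpha 2·10=20, #2→Alpha 9·8=72, #3→Alpha 6·7=42, #4→Alpha 4·17=68, #5→Alpha 7·23=161. Service cost 363.
{Charlie}: service cost 433
{Bravo}: service cost 547
Among all 3 size-1 choices, {Alpha} is lowest.

Choose Alpha only; total service cost 363.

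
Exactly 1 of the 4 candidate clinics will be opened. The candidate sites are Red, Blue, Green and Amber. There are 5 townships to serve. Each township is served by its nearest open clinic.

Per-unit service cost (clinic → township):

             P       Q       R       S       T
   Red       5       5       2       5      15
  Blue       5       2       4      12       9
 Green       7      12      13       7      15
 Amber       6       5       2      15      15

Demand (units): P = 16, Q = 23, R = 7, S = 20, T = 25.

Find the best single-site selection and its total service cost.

Choose Blue only; total service cost 619.

With exactly 1 open, each township uses its cheapest among the chosen.
{Blue}: P→Blue 5·16=80, Q→Blue 2·23=46, R→Blue 4·7=28, S→Blue 12·20=240, T→Blue 9·25=225. Service cost 619.
{Red}: service cost 684
{Amber}: service cost 900
Among all 4 size-1 choices, {Blue} is lowest.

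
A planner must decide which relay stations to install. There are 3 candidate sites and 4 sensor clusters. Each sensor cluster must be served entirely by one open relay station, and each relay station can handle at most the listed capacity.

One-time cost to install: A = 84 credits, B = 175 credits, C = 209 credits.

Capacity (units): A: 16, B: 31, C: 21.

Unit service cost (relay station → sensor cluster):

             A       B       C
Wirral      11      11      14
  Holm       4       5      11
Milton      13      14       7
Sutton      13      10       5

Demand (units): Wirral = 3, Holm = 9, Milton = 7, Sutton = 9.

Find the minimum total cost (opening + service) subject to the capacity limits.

Minimum total cost: 441

Open {B}: Wirral→B 11·3=33, Holm→B 5·9=45, Milton→B 14·7=98, Sutton→B 10·9=90.
Loads: B carries 28/31. Service 266; fixed 175; total 441.
Next best feasible plan costs 456.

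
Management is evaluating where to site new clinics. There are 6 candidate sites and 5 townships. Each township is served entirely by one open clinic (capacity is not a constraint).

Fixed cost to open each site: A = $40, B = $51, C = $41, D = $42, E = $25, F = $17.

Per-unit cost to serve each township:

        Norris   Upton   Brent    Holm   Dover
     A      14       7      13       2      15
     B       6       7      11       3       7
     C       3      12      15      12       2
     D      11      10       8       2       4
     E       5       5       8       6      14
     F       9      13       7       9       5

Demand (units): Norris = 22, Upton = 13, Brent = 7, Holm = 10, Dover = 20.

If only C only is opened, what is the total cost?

Total cost: 528

Each township is assigned to its cheapest site among the open ones.
{C}: Norris→C 3·22=66, Upton→C 12·13=156, Brent→C 15·7=105, Holm→C 12·10=120, Dover→C 2·20=40. Service 487; fixed 41; total 528.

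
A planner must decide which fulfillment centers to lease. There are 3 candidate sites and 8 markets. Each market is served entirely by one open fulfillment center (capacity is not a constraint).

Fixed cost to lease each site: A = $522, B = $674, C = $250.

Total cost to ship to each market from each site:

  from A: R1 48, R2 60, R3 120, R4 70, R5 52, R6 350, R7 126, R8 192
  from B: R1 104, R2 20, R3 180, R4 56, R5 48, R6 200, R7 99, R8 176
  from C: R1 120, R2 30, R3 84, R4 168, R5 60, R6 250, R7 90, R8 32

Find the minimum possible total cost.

Minimum total cost: 1084

For any fixed open set, each market goes to its cheapest open site; total = fixed + service.
{C}: R1→C 120, R2→C 30, R3→C 84, R4→C 168, R5→C 60, R6→C 250, R7→C 90, R8→C 32. Service 834; fixed 250; total 1084.
{A, C}: R1→A 48, R2→C 30, R3→C 84, R4→A 70, R5→A 52, R6→C 250, R7→C 90, R8→C 32. Service 656; fixed 772; total 1428.
{A}: service 1018 + fixed 522 = 1540
{A, B, C}: service 578 + fixed 1446 = 2024
No other subset beats 1084.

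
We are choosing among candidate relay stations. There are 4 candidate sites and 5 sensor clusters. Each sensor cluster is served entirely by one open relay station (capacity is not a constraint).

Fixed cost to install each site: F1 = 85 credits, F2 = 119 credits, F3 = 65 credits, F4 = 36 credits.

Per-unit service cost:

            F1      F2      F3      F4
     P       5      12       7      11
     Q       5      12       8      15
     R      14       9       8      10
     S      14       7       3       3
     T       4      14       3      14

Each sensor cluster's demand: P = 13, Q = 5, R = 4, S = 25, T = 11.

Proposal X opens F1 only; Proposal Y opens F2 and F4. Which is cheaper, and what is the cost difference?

Proposal X: {F1}: P→F1 5·13=65, Q→F1 5·5=25, R→F1 14·4=56, S→F1 14·25=350, T→F1 4·11=44. Service 540; fixed 85; total 625.
Proposal Y: {F2, F4}: P→F4 11·13=143, Q→F2 12·5=60, R→F2 9·4=36, S→F4 3·25=75, T→F2 14·11=154. Service 468; fixed 155; total 623.
Difference: |625 − 623| = 2.

Proposal Y is cheaper by 2.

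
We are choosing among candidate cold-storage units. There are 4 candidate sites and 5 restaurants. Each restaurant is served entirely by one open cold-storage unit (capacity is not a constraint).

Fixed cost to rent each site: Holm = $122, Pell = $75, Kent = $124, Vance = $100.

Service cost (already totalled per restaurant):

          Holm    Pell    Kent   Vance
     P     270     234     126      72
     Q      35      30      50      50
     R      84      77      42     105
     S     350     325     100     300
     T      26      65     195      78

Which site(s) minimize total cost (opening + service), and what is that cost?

For any fixed open set, each restaurant goes to its cheapest open site; total = fixed + service.
{Pell, Kent}: P→Kent 126, Q→Pell 30, R→Kent 42, S→Kent 100, T→Pell 65. Service 363; fixed 199; total 562.
{Kent, Vance}: service 342 + fixed 224 = 566
{Holm, Kent}: service 329 + fixed 246 = 575
{Holm, Pell, Kent, Vance}: service 270 + fixed 421 = 691
No other subset beats 562.

Open Pell and Kent; minimum total cost 562.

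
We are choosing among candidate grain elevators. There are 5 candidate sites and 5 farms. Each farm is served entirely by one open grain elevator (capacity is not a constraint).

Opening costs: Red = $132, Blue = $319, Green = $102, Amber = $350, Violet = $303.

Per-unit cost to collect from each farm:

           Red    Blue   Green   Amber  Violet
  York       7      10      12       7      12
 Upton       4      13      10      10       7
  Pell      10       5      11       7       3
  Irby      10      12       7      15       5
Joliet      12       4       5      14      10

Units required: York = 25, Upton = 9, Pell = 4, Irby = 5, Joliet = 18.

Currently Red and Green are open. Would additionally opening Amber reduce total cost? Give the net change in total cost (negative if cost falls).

No — net change +338 (cost rises by 338).

Current service cost with {Red, Green}: 376.
Adding Amber: each farm re-picks its cheapest; new service cost 364, saving 12.
Extra fixed cost: 350. Net change = 350 − 12 = 338.
(Totals: 610 → 948.)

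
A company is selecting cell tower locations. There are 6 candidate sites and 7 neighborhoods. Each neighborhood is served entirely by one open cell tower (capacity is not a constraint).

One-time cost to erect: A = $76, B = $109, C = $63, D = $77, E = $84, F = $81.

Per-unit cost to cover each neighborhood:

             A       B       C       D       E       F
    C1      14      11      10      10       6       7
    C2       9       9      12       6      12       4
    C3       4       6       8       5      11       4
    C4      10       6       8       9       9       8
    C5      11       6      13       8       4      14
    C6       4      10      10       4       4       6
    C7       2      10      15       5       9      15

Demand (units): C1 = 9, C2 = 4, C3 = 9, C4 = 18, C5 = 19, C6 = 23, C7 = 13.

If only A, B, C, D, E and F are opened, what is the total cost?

Each neighborhood is assigned to its cheapest site among the open ones.
{A, B, C, D, E, F}: C1→E 6·9=54, C2→F 4·4=16, C3→A 4·9=36, C4→B 6·18=108, C5→E 4·19=76, C6→A 4·23=92, C7→A 2·13=26. Service 408; fixed 490; total 898.

Total cost: 898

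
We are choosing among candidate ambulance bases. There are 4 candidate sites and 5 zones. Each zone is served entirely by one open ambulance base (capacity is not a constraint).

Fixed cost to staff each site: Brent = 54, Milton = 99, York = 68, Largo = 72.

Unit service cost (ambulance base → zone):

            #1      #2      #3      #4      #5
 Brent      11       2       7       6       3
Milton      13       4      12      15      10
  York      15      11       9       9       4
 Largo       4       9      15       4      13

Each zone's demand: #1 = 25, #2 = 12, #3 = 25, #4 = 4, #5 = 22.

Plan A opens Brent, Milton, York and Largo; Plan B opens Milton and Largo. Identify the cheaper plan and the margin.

Plan A: {Brent, Milton, York, Largo}: #1→Largo 4·25=100, #2→Brent 2·12=24, #3→Brent 7·25=175, #4→Largo 4·4=16, #5→Brent 3·22=66. Service 381; fixed 293; total 674.
Plan B: {Milton, Largo}: #1→Largo 4·25=100, #2→Milton 4·12=48, #3→Milton 12·25=300, #4→Largo 4·4=16, #5→Milton 10·22=220. Service 684; fixed 171; total 855.
Difference: |674 − 855| = 181.

Plan A is cheaper by 181.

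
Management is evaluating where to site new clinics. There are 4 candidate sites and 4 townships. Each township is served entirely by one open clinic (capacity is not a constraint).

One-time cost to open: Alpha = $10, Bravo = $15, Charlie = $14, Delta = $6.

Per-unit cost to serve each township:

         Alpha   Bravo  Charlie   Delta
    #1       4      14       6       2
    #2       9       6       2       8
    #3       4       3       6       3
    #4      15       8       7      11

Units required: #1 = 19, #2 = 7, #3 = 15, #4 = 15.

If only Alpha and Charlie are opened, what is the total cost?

Each township is assigned to its cheapest site among the open ones.
{Alpha, Charlie}: #1→Alpha 4·19=76, #2→Charlie 2·7=14, #3→Alpha 4·15=60, #4→Charlie 7·15=105. Service 255; fixed 24; total 279.

Total cost: 279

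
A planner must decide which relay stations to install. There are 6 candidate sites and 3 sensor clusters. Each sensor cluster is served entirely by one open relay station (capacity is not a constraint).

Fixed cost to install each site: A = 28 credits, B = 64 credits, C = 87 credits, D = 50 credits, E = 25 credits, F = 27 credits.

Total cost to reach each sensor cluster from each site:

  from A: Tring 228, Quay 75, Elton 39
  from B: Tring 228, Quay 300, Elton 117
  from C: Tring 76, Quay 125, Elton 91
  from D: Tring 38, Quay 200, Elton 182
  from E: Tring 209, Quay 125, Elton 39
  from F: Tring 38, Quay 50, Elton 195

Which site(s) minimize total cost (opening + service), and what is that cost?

Open E and F; minimum total cost 179.

For any fixed open set, each sensor cluster goes to its cheapest open site; total = fixed + service.
{E, F}: Tring→F 38, Quay→F 50, Elton→E 39. Service 127; fixed 52; total 179.
{A, F}: service 127 + fixed 55 = 182
{A, E, F}: Tring→F 38, Quay→F 50, Elton→A 39. Service 127; fixed 80; total 207.
{A, B, C, D, E, F}: Tring→D 38, Quay→F 50, Elton→A 39. Service 127; fixed 281; total 408.
No other subset beats 179.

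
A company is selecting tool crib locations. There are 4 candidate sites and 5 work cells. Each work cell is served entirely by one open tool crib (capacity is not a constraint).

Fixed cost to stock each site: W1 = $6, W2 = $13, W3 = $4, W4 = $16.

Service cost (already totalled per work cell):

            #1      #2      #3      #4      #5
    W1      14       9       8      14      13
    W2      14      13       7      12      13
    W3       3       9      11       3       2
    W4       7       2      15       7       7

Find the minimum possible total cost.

Minimum total cost: 32

For any fixed open set, each work cell goes to its cheapest open site; total = fixed + service.
{W3}: #1→W3 3, #2→W3 9, #3→W3 11, #4→W3 3, #5→W3 2. Service 28; fixed 4; total 32.
{W1, W3}: #1→W3 3, #2→W1 9, #3→W1 8, #4→W3 3, #5→W3 2. Service 25; fixed 10; total 35.
{W2, W3}: service 24 + fixed 17 = 41
{W1, W2, W3, W4}: #1→W3 3, #2→W4 2, #3→W2 7, #4→W3 3, #5→W3 2. Service 17; fixed 39; total 56.
No other subset beats 32.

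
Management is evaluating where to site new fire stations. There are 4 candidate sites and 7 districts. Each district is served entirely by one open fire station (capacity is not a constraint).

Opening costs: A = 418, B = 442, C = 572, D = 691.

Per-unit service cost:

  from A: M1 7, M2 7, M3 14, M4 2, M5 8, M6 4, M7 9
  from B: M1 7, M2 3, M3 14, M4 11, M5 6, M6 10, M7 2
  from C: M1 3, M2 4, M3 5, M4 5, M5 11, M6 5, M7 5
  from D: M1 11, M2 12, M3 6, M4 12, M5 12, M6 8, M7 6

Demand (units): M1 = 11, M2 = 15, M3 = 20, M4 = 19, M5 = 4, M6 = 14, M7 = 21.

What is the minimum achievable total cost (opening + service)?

For any fixed open set, each district goes to its cheapest open site; total = fixed + service.
{C}: M1→C 3·11=33, M2→C 4·15=60, M3→C 5·20=100, M4→C 5·19=95, M5→C 11·4=44, M6→C 5·14=70, M7→C 5·21=105. Service 507; fixed 572; total 1079.
{A}: service 777 + fixed 418 = 1195
{B}: M1→B 7·11=77, M2→B 3·15=45, M3→B 14·20=280, M4→B 11·19=209, M5→B 6·4=24, M6→B 10·14=140, M7→B 2·21=42. Service 817; fixed 442; total 1259.
{A, B, C, D}: M1→C 3·11=33, M2→B 3·15=45, M3→C 5·20=100, M4→A 2·19=38, M5→B 6·4=24, M6→A 4·14=56, M7→B 2·21=42. Service 338; fixed 2123; total 2461.
(All 15 nonempty subsets were checked; C only is lowest.)

Minimum total cost: 1079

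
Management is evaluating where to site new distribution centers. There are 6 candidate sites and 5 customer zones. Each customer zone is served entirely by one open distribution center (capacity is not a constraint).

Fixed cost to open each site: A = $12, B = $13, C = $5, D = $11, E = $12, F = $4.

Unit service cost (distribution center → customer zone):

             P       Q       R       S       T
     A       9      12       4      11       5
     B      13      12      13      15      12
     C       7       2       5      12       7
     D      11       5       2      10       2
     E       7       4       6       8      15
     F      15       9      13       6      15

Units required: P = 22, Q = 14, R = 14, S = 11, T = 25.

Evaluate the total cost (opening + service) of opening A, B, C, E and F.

Each customer zone is assigned to its cheapest site among the open ones.
{A, B, C, E, F}: P→C 7·22=154, Q→C 2·14=28, R→A 4·14=56, S→F 6·11=66, T→A 5·25=125. Service 429; fixed 46; total 475.

Total cost: 475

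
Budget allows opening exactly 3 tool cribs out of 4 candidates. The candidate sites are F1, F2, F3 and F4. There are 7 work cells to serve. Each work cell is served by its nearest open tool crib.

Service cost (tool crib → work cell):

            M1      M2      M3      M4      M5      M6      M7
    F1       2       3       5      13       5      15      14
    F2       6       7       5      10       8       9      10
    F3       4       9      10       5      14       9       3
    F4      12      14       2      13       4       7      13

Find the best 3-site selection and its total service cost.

Choose F1, F3 and F4; total service cost 26.

With exactly 3 open, each work cell uses its cheapest among the chosen.
{F1, F3, F4}: M1→F1 2, M2→F1 3, M3→F4 2, M4→F3 5, M5→F4 4, M6→F4 7, M7→F3 3. Service cost 26.
{F1, F2, F3}: service cost 32
{F2, F3, F4}: service cost 32
Among all 4 size-3 choices, {F1, F3, F4} is lowest.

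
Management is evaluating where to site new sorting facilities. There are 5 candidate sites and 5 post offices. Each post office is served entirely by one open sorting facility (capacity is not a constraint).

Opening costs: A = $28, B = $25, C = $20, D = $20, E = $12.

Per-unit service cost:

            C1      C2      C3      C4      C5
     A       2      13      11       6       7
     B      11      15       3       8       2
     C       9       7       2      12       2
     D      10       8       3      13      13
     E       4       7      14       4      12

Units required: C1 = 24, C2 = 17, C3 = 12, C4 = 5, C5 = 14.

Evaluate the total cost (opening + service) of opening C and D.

Each post office is assigned to its cheapest site among the open ones.
{C, D}: C1→C 9·24=216, C2→C 7·17=119, C3→C 2·12=24, C4→C 12·5=60, C5→C 2·14=28. Service 447; fixed 40; total 487.

Total cost: 487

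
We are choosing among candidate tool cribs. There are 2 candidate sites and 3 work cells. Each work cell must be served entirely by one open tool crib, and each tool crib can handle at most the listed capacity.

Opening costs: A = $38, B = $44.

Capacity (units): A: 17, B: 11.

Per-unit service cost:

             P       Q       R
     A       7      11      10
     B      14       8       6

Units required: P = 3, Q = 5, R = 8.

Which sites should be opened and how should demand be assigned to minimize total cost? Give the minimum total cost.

Open {A}: P→A 7·3=21, Q→A 11·5=55, R→A 10·8=80.
Loads: A carries 16/17. Service 156; fixed 38; total 194.
Next best feasible plan costs 206.

Minimum total cost: 194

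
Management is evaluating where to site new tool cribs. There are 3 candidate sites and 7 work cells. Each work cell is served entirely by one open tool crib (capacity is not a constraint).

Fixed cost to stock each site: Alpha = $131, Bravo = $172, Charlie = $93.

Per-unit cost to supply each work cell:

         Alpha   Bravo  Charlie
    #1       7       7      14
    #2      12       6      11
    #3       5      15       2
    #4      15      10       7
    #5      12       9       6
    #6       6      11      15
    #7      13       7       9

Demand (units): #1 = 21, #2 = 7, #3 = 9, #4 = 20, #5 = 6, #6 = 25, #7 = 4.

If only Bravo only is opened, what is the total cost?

Each work cell is assigned to its cheapest site among the open ones.
{Bravo}: #1→Bravo 7·21=147, #2→Bravo 6·7=42, #3→Bravo 15·9=135, #4→Bravo 10·20=200, #5→Bravo 9·6=54, #6→Bravo 11·25=275, #7→Bravo 7·4=28. Service 881; fixed 172; total 1053.

Total cost: 1053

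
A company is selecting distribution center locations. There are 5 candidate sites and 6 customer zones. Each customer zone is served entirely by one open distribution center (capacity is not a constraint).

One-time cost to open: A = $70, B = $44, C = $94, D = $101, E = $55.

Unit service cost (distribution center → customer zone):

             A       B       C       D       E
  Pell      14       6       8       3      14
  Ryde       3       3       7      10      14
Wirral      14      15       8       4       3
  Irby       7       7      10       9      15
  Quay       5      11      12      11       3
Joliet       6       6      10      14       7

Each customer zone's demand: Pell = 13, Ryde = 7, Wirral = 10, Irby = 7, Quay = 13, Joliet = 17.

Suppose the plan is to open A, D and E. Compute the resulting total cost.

Each customer zone is assigned to its cheapest site among the open ones.
{A, D, E}: Pell→D 3·13=39, Ryde→A 3·7=21, Wirral→E 3·10=30, Irby→A 7·7=49, Quay→E 3·13=39, Joliet→A 6·17=102. Service 280; fixed 226; total 506.

Total cost: 506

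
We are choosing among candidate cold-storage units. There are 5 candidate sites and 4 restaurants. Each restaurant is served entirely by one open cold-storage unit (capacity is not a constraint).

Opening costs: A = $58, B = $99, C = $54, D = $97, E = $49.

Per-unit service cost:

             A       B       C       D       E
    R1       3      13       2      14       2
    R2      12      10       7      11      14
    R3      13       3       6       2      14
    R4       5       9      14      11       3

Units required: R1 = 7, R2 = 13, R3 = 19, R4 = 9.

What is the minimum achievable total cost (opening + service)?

Minimum total cost: 349

For any fixed open set, each restaurant goes to its cheapest open site; total = fixed + service.
{C, E}: R1→C 2·7=14, R2→C 7·13=91, R3→C 6·19=114, R4→E 3·9=27. Service 246; fixed 103; total 349.
{D, E}: R1→E 2·7=14, R2→D 11·13=143, R3→D 2·19=38, R4→E 3·9=27. Service 222; fixed 146; total 368.
{C, D, E}: R1→C 2·7=14, R2→C 7·13=91, R3→D 2·19=38, R4→E 3·9=27. Service 170; fixed 200; total 370.
{A, B, C, D, E}: service 170 + fixed 357 = 527
No other subset beats 349.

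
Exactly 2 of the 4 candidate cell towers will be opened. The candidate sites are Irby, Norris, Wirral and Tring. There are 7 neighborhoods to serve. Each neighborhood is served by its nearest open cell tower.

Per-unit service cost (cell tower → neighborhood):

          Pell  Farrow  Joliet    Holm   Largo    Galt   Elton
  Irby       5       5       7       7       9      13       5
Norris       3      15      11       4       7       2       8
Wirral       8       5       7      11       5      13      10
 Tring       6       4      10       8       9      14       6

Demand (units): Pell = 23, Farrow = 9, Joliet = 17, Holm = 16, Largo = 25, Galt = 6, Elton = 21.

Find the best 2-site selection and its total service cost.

With exactly 2 open, each neighborhood uses its cheapest among the chosen.
{Irby, Norris}: Pell→Norris 3·23=69, Farrow→Irby 5·9=45, Joliet→Irby 7·17=119, Holm→Norris 4·16=64, Largo→Norris 7·25=175, Galt→Norris 2·6=12, Elton→Irby 5·21=105. Service cost 589.
{Norris, Wirral}: service cost 602
{Norris, Tring}: service cost 652
Among all 6 size-2 choices, {Irby, Norris} is lowest.

Choose Irby and Norris; total service cost 589.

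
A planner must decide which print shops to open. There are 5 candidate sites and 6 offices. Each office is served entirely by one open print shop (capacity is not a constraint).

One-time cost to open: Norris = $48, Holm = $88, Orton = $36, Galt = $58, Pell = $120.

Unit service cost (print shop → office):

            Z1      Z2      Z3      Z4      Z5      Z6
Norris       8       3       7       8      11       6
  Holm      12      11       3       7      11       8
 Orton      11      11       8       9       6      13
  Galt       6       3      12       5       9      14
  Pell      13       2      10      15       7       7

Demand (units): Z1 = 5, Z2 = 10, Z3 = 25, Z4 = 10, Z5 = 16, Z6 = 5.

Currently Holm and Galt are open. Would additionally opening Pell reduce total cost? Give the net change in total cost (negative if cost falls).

Current service cost with {Holm, Galt}: 369.
Adding Pell: each office re-picks its cheapest; new service cost 322, saving 47.
Extra fixed cost: 120. Net change = 120 − 47 = 73.
(Totals: 515 → 588.)

No — net change +73 (cost rises by 73).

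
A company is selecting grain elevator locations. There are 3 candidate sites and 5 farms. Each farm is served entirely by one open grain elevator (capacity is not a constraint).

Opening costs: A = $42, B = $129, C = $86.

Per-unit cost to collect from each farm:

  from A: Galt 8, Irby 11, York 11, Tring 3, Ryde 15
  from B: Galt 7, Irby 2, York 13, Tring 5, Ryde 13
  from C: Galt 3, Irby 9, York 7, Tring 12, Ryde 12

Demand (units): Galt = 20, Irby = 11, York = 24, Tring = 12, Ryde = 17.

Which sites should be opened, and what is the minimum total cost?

Open A and C; minimum total cost 695.

For any fixed open set, each farm goes to its cheapest open site; total = fixed + service.
{A, C}: Galt→C 3·20=60, Irby→C 9·11=99, York→C 7·24=168, Tring→A 3·12=36, Ryde→C 12·17=204. Service 567; fixed 128; total 695.
{B, C}: service 514 + fixed 215 = 729
{A, B, C}: Galt→C 3·20=60, Irby→B 2·11=22, York→C 7·24=168, Tring→A 3·12=36, Ryde→C 12·17=204. Service 490; fixed 257; total 747.
{A}: Galt→A 8·20=160, Irby→A 11·11=121, York→A 11·24=264, Tring→A 3·12=36, Ryde→A 15·17=255. Service 836; fixed 42; total 878.
No other subset beats 695.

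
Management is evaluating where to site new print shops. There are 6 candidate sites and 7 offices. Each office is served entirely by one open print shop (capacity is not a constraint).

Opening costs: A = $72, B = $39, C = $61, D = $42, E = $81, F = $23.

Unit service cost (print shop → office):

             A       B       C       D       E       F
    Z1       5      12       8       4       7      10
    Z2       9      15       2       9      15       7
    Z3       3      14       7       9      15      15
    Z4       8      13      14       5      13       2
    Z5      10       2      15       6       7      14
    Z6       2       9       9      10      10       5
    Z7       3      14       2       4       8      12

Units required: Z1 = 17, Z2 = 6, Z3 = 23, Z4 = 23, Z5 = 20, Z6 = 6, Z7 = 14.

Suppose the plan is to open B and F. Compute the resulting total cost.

Total cost: 880

Each office is assigned to its cheapest site among the open ones.
{B, F}: Z1→F 10·17=170, Z2→F 7·6=42, Z3→B 14·23=322, Z4→F 2·23=46, Z5→B 2·20=40, Z6→F 5·6=30, Z7→F 12·14=168. Service 818; fixed 62; total 880.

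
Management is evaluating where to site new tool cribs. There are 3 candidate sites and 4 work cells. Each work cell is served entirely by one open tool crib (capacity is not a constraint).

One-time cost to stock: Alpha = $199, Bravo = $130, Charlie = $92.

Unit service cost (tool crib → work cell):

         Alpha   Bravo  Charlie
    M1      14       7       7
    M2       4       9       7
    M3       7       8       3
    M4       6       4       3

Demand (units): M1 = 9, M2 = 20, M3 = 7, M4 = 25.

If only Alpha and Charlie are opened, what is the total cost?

Total cost: 530

Each work cell is assigned to its cheapest site among the open ones.
{Alpha, Charlie}: M1→Charlie 7·9=63, M2→Alpha 4·20=80, M3→Charlie 3·7=21, M4→Charlie 3·25=75. Service 239; fixed 291; total 530.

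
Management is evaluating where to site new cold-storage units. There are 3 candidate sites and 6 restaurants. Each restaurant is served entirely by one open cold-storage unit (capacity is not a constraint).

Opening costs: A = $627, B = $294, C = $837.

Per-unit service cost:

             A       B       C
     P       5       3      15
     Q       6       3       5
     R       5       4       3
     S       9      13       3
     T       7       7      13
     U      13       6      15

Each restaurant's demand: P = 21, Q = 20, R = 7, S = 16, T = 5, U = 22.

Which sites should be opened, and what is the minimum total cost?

Open B only; minimum total cost 820.

For any fixed open set, each restaurant goes to its cheapest open site; total = fixed + service.
{B}: P→B 3·21=63, Q→B 3·20=60, R→B 4·7=28, S→B 13·16=208, T→B 7·5=35, U→B 6·22=132. Service 526; fixed 294; total 820.
{A}: service 725 + fixed 627 = 1352
{A, B}: P→B 3·21=63, Q→B 3·20=60, R→B 4·7=28, S→A 9·16=144, T→A 7·5=35, U→B 6·22=132. Service 462; fixed 921; total 1383.
{A, B, C}: service 359 + fixed 1758 = 2117
No other subset beats 820.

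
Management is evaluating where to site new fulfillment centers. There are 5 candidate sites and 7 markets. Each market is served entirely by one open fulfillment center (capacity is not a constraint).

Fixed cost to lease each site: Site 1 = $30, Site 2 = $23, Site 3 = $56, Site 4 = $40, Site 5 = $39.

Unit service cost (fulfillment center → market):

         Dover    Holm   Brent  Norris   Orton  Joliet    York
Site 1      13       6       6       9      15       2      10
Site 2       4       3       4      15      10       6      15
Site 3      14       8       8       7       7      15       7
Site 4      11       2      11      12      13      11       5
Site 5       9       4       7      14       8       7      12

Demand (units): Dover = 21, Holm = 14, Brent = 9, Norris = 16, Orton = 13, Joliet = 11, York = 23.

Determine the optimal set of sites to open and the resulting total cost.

For any fixed open set, each market goes to its cheapest open site; total = fixed + service.
{Site 1, Site 2, Site 3, Site 4}: Dover→Site 2 4·21=84, Holm→Site 4 2·14=28, Brent→Site 2 4·9=36, Norris→Site 3 7·16=112, Orton→Site 3 7·13=91, Joliet→Site 1 2·11=22, York→Site 4 5·23=115. Service 488; fixed 149; total 637.
{Site 2, Site 3, Site 4}: service 532 + fixed 119 = 651
{Site 1, Site 2, Site 4}: service 559 + fixed 93 = 652
{Site 1, Site 2, Site 3, Site 4, Site 5}: service 488 + fixed 188 = 676
No other subset beats 637.

Open Site 1, Site 2, Site 3 and Site 4; minimum total cost 637.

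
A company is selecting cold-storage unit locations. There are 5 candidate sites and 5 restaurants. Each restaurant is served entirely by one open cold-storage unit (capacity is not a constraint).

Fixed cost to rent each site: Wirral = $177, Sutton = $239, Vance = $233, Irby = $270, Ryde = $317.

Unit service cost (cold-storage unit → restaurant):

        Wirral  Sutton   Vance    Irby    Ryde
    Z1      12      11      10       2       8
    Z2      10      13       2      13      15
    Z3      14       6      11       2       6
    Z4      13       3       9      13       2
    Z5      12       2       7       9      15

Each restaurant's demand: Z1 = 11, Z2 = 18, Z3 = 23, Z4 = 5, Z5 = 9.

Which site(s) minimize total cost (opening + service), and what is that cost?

Open Vance and Irby; minimum total cost 715.

For any fixed open set, each restaurant goes to its cheapest open site; total = fixed + service.
{Vance, Irby}: Z1→Irby 2·11=22, Z2→Vance 2·18=36, Z3→Irby 2·23=46, Z4→Vance 9·5=45, Z5→Vance 7·9=63. Service 212; fixed 503; total 715.
{Irby}: service 448 + fixed 270 = 718
{Vance}: service 507 + fixed 233 = 740
{Wirral, Sutton, Vance, Irby, Ryde}: service 132 + fixed 1236 = 1368
No other subset beats 715.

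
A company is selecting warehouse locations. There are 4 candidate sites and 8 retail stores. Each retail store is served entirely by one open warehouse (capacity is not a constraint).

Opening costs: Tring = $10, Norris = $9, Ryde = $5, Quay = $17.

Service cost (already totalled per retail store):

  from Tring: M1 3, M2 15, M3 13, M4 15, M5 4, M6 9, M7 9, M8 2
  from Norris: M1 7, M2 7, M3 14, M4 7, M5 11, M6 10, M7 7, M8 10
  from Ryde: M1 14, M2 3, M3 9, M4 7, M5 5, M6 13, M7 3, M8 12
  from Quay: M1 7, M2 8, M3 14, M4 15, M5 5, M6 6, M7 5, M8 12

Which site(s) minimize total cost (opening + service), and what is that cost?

Open Tring and Ryde; minimum total cost 55.

For any fixed open set, each retail store goes to its cheapest open site; total = fixed + service.
{Tring, Ryde}: M1→Tring 3, M2→Ryde 3, M3→Ryde 9, M4→Ryde 7, M5→Tring 4, M6→Tring 9, M7→Ryde 3, M8→Tring 2. Service 40; fixed 15; total 55.
{Tring, Norris, Ryde}: service 40 + fixed 24 = 64
{Norris, Ryde}: M1→Norris 7, M2→Ryde 3, M3→Ryde 9, M4→Norris 7, M5→Ryde 5, M6→Norris 10, M7→Ryde 3, M8→Norris 10. Service 54; fixed 14; total 68.
{Tring, Norris, Ryde, Quay}: service 37 + fixed 41 = 78
No other subset beats 55.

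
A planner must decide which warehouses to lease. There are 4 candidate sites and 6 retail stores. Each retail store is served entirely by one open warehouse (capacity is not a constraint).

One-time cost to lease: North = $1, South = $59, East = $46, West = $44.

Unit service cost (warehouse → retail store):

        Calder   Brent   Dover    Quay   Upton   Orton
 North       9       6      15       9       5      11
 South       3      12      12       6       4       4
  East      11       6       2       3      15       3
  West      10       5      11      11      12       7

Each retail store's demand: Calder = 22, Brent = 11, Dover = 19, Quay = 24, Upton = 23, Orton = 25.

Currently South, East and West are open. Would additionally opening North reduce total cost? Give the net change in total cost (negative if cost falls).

Current service cost with {South, East, West}: 398.
Adding North: each retail store re-picks its cheapest; new service cost 398, saving 0.
Extra fixed cost: 1. Net change = 1 − 0 = 1.
(Totals: 547 → 548.)

No — net change +1 (cost rises by 1).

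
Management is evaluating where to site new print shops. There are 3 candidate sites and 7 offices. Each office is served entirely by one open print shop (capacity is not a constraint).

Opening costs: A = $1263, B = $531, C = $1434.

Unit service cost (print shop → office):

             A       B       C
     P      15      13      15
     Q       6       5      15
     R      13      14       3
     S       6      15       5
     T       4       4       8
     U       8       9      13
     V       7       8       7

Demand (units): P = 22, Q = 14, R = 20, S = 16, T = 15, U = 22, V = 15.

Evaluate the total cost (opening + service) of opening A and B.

Each office is assigned to its cheapest site among the open ones.
{A, B}: P→B 13·22=286, Q→B 5·14=70, R→A 13·20=260, S→A 6·16=96, T→A 4·15=60, U→A 8·22=176, V→A 7·15=105. Service 1053; fixed 1794; total 2847.

Total cost: 2847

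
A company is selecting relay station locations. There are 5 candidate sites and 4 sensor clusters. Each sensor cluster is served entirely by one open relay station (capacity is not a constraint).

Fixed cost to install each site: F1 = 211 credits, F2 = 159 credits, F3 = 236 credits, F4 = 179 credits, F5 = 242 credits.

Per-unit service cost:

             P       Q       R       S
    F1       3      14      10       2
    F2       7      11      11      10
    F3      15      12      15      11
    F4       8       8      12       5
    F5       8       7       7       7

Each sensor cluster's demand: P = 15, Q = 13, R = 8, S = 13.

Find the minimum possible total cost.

Minimum total cost: 544

For any fixed open set, each sensor cluster goes to its cheapest open site; total = fixed + service.
{F1}: P→F1 3·15=45, Q→F1 14·13=182, R→F1 10·8=80, S→F1 2·13=26. Service 333; fixed 211; total 544.
{F4}: P→F4 8·15=120, Q→F4 8·13=104, R→F4 12·8=96, S→F4 5·13=65. Service 385; fixed 179; total 564.
{F5}: service 358 + fixed 242 = 600
{F1, F2, F3, F4, F5}: service 218 + fixed 1027 = 1245
No other subset beats 544.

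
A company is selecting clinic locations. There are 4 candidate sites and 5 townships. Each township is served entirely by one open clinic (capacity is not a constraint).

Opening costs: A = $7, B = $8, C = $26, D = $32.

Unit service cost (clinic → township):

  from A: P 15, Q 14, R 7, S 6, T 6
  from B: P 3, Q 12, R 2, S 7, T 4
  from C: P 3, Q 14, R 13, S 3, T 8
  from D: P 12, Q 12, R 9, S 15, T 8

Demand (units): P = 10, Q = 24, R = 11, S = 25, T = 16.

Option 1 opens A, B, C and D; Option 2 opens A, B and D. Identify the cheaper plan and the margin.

Option 1: {A, B, C, D}: P→B 3·10=30, Q→B 12·24=288, R→B 2·11=22, S→C 3·25=75, T→B 4·16=64. Service 479; fixed 73; total 552.
Option 2: {A, B, D}: P→B 3·10=30, Q→B 12·24=288, R→B 2·11=22, S→A 6·25=150, T→B 4·16=64. Service 554; fixed 47; total 601.
Difference: |552 − 601| = 49.

Option 1 is cheaper by 49.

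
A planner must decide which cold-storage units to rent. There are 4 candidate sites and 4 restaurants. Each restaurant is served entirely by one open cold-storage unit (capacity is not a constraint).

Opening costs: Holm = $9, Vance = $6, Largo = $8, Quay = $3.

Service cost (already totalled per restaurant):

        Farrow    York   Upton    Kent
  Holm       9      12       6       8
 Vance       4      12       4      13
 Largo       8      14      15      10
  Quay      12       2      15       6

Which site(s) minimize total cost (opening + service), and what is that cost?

For any fixed open set, each restaurant goes to its cheapest open site; total = fixed + service.
{Vance, Quay}: Farrow→Vance 4, York→Quay 2, Upton→Vance 4, Kent→Quay 6. Service 16; fixed 9; total 25.
{Vance, Largo, Quay}: Farrow→Vance 4, York→Quay 2, Upton→Vance 4, Kent→Quay 6. Service 16; fixed 17; total 33.
{Holm, Vance, Quay}: service 16 + fixed 18 = 34
{Holm, Vance, Largo, Quay}: service 16 + fixed 26 = 42
(All 15 nonempty subsets were checked; Vance and Quay is lowest.)

Open Vance and Quay; minimum total cost 25.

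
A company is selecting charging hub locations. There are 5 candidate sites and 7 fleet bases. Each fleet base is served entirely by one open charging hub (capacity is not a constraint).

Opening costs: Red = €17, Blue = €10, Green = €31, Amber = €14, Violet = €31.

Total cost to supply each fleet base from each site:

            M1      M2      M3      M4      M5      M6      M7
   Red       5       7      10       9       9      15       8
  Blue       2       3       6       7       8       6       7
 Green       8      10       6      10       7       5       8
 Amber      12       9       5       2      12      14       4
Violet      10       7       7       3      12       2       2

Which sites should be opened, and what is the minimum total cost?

Open Blue only; minimum total cost 49.

For any fixed open set, each fleet base goes to its cheapest open site; total = fixed + service.
{Blue}: M1→Blue 2, M2→Blue 3, M3→Blue 6, M4→Blue 7, M5→Blue 8, M6→Blue 6, M7→Blue 7. Service 39; fixed 10; total 49.
{Blue, Amber}: M1→Blue 2, M2→Blue 3, M3→Amber 5, M4→Amber 2, M5→Blue 8, M6→Blue 6, M7→Amber 4. Service 30; fixed 24; total 54.
{Red, Blue}: service 39 + fixed 27 = 66
{Red, Blue, Green, Amber, Violet}: M1→Blue 2, M2→Blue 3, M3→Amber 5, M4→Amber 2, M5→Green 7, M6→Violet 2, M7→Violet 2. Service 23; fixed 103; total 126.
No other subset beats 49.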